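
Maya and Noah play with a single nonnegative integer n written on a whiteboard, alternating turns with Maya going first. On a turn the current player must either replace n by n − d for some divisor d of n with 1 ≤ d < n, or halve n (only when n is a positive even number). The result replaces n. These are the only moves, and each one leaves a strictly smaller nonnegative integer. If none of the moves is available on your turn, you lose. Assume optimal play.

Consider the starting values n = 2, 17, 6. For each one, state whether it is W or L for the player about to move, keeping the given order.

Work bottom-up. With no move the player to move loses. Otherwise the position is W if at least one move leads to an L position for the opponent, and L if every move leads to a W.
n=0: no move → L
n=1: no move → L
n=2: →1(L), so W
n=3: →2(W) only, which is W, so L
n=4: →3(L), so W
n=5: →4(W) only, which is W, so L
n=6: →3(L), so W
n=7: →6(W) only, which is W, so L
n=8: →7(L), so W
n=9: →6(W), 8(W) — all W, so L
n=10: →5(L), so W
n=11: →10(W) only, which is W, so L
n=12: →9(L), so W
n=13: →12(W) only, which is W, so L
n=14: →7(L), so W
n=15: →10(W), 12(W), 14(W) — all W, so L
n=16: →15(L), so W
n=17: →16(W) only, which is W, so L

2: W, 17: L, 6: W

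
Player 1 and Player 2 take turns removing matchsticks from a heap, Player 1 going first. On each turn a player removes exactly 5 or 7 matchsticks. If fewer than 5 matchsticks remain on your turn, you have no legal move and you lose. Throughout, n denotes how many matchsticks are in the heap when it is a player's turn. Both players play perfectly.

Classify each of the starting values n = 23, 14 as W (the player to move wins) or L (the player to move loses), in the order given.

23: W, 14: L

Use the standard recursion: the mover loses at a terminal position; elsewhere, the mover wins exactly when some move hands the opponent an L position.
n=0: no move → L
n=1: no move → L
n=2: no move → L
n=3: no move → L
n=4: no move → L
n=5: can move to 0, which is L ⇒ W
n=6: can move to 1, which is L ⇒ W
n=7: can move to 2, which is L ⇒ W
n=8: can move to 3, which is L ⇒ W
n=9: can move to 4, which is L ⇒ W
n=10: can move to 3, which is L ⇒ W
n=11: can move to 4, which is L ⇒ W
n=12: moves to 7(W), 5(W); every one is W ⇒ L
n=13: moves to 8(W), 6(W); every one is W ⇒ L
n=14: moves to 9(W), 7(W); every one is W ⇒ L
n=15: moves to 10(W), 8(W); every one is W ⇒ L
n=16: moves to 11(W), 9(W); every one is W ⇒ L
n=17: can move to 12, which is L ⇒ W
n=18: can move to 13, which is L ⇒ W
n=19: can move to 14, which is L ⇒ W
n=20: can move to 15, which is L ⇒ W
n=21: can move to 16, which is L ⇒ W
n=22: can move to 15, which is L ⇒ W
n=23: can move to 16, which is L ⇒ W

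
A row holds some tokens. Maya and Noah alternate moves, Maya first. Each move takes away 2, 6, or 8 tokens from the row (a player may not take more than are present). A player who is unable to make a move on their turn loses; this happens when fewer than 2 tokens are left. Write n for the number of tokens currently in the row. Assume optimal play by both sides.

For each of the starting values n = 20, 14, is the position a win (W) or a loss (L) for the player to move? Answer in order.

Build the W/L table. Terminal = L. A non-terminal position is W if it has a move to some L; otherwise it is L.
n=0: no move → L
n=1: no move → L
n=2: W (go to 0, an L position)
n=3: W (go to 1, an L position)
n=4: L (sole option 2(W) is W)
n=5: L (sole option 3(W) is W)
n=6: W (go to 4, an L position)
n=7: W (go to 5, an L position)
n=8: W (go to 0, an L position)
n=9: W (go to 1, an L position)
n=10: W (go to 4, an L position)
n=11: W (go to 5, an L position)
n=12: W (go to 4, an L position)
n=13: W (go to 5, an L position)
n=14: L (options 12(W), 8(W), 6(W) are all W)
n=15: L (options 13(W), 9(W), 7(W) are all W)
n=16: W (go to 14, an L position)
n=17: W (go to 15, an L position)
n=18: L (options 16(W), 12(W), 10(W) are all W)
n=19: L (options 17(W), 13(W), 11(W) are all W)
n=20: W (go to 18, an L position)

20: W, 14: L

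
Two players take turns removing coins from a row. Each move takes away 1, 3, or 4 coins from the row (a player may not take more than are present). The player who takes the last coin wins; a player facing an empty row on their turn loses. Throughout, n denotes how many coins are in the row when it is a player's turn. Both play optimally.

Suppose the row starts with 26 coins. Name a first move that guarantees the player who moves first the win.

Remove 3, leaving 23.

Label each position W (a win for the player to move) or L (a loss). A position with no legal move is L; any other position is W exactly when some move reaches an L, and L when every move reaches a W.
n=0: no move → L
n=1: reaches L-position 0 → W
n=2: only reaches 1(W), which is W → L
n=3: reaches L-position 2 → W
n=4: reaches L-position 0 → W
n=5: reaches L-position 2 → W
n=6: reaches L-position 2 → W
n=7: only reaches 6(W), 4(W), 3(W), all W → L
n=8: reaches L-position 7 → W
n=9: only reaches 8(W), 6(W), 5(W), all W → L
n=10: reaches L-position 9 → W
n=11: reaches L-position 7 → W
n=12: reaches L-position 9 → W
n=13: reaches L-position 9 → W
n=14: only reaches 13(W), 11(W), 10(W), all W → L
n=15: reaches L-position 14 → W
n=16: only reaches 15(W), 13(W), 12(W), all W → L
n=17: reaches L-position 16 → W
n=18: reaches L-position 14 → W
n=19: reaches L-position 16 → W
n=20: reaches L-position 16 → W
n=21: only reaches 20(W), 18(W), 17(W), all W → L
n=22: reaches L-position 21 → W
n=23: only reaches 22(W), 20(W), 19(W), all W → L
n=24: reaches L-position 23 → W
n=25: reaches L-position 21 → W
n=26: reaches L-position 23 → W
From 26, the L positions reachable in one move are: 23.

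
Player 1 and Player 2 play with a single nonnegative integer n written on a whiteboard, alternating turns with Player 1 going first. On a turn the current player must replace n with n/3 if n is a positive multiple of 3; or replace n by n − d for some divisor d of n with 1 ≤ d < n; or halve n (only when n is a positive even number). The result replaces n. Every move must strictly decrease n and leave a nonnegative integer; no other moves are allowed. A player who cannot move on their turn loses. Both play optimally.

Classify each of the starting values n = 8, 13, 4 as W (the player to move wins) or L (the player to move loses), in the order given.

8: W, 13: L, 4: L

Compute win/loss labels from the base case upward. A position with no move is L. Any other position is W if it can reach an L in one move, else L.
n=0: no move → L
n=1: no move → L
n=2: reaches L-position 1 → W
n=3: reaches L-position 1 → W
n=4: only reaches 2(W), 3(W), all W → L
n=5: reaches L-position 4 → W
n=6: reaches L-position 4 → W
n=7: only reaches 6(W), which is W → L
n=8: reaches L-position 4 → W
n=9: only reaches 3(W), 6(W), 8(W), all W → L
n=10: reaches L-position 9 → W
n=11: only reaches 10(W), which is W → L
n=12: reaches L-position 4 → W
n=13: only reaches 12(W), which is W → L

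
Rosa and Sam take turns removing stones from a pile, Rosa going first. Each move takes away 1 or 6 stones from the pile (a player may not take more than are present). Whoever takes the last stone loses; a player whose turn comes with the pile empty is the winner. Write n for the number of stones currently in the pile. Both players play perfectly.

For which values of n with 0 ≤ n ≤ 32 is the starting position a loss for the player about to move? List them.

1, 3, 5, 8, 10, 12, 15, 17, 19, 22, 24, 26, 29, 31

Compute win/loss labels from the base case upward. A position with no move is W. Any other position is W if it can reach an L in one move, else L.
n=0: no move; the opponent has just taken the last stone and therefore loses → W
n=1: L (sole option 0(W) is W)
n=2: W (go to 1, an L position)
n=3: L (sole option 2(W) is W)
n=4: W (go to 3, an L position)
n=5: L (sole option 4(W) is W)
n=6: W (go to 5, an L position)
n=7: W (go to 1, an L position)
n=8: L (options 7(W), 2(W) are all W)
n=9: W (go to 8, an L position)
n=10: L (options 9(W), 4(W) are all W)
n=11: W (go to 10, an L position)
n=12: L (options 11(W), 6(W) are all W)
n=13: W (go to 12, an L position)
n=14: W (go to 8, an L position)
n=15: L (options 14(W), 9(W) are all W)
n=16: W (go to 15, an L position)
n=17: L (options 16(W), 11(W) are all W)
n=18: W (go to 17, an L position)
n=19: L (options 18(W), 13(W) are all W)
n=20: W (go to 19, an L position)
n=21: W (go to 15, an L position)
n=22: L (options 21(W), 16(W) are all W)
n=23: W (go to 22, an L position)
n=24: L (options 23(W), 18(W) are all W)
n=25: W (go to 24, an L position)
n=26: L (options 25(W), 20(W) are all W)
n=27: W (go to 26, an L position)
n=28: W (go to 22, an L position)
n=29: L (options 28(W), 23(W) are all W)
n=30: W (go to 29, an L position)
n=31: L (options 30(W), 25(W) are all W)
n=32: W (go to 31, an L position)
Reading off the rows marked L gives the requested list; there are 14 such values of n.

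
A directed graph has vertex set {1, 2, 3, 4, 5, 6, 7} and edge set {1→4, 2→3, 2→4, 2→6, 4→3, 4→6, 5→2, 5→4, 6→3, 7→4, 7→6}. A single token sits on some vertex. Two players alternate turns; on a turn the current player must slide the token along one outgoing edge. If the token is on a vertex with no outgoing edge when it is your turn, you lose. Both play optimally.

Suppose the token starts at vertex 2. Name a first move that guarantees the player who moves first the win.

Positions with no move are L. A position that does have a move is losing for the player to move precisely when every available move leads to a winning position for the opponent. Fill in the labels:
Every edge goes from a vertex to one that appears earlier in the order 3, 6, 4, 2, 7, 5, 1, so processing vertices in that order labels each vertex after all of its successors.
3: no outgoing edge → L
6: →3(L), so W
4: →3(L), so W
2: →3(L), so W
7: →4(W), 6(W) — all W, so L
5: →2(W), 4(W) — all W, so L
1: →4(W) only, which is W, so L
From 2, the L positions reachable in one move are: 3.

Move to 3.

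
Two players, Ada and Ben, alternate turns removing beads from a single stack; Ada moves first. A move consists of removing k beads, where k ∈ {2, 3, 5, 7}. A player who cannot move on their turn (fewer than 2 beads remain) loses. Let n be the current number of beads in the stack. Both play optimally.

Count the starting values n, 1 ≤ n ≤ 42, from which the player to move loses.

Build the W/L table. Terminal = L. A non-terminal position is W if it has a move to some L; otherwise it is L.
n=0: no move → L
n=1: no move → L
n=2: W (go to 0, an L position)
n=3: W (go to 1, an L position)
n=4: W (go to 1, an L position)
n=5: W (go to 0, an L position)
n=6: W (go to 1, an L position)
n=7: W (go to 0, an L position)
n=8: W (go to 1, an L position)
n=9: L (options 7(W), 6(W), 4(W), 2(W) are all W)
n=10: L (options 8(W), 7(W), 5(W), 3(W) are all W)
n=11: W (go to 9, an L position)
n=12: W (go to 10, an L position)
n=13: W (go to 10, an L position)
n=14: W (go to 9, an L position)
n=15: W (go to 10, an L position)
n=16: W (go to 9, an L position)
n=17: W (go to 10, an L position)
n=18: L (options 16(W), 15(W), 13(W), 11(W) are all W)
n=19: L (options 17(W), 16(W), 14(W), 12(W) are all W)
n=20: W (go to 18, an L position)
n=21: W (go to 19, an L position)
n=22: W (go to 19, an L position)
n=23: W (go to 18, an L position)
n=24: W (go to 19, an L position)
n=25: W (go to 18, an L position)
n=26: W (go to 19, an L position)
n=27: L (options 25(W), 24(W), 22(W), 20(W) are all W)
n=28: L (options 26(W), 25(W), 23(W), 21(W) are all W)
n=29: W (go to 27, an L position)
n=30: W (go to 28, an L position)
n=31: W (go to 28, an L position)
n=32: W (go to 27, an L position)
n=33: W (go to 28, an L position)
n=34: W (go to 27, an L position)
n=35: W (go to 28, an L position)
n=36: L (options 34(W), 33(W), 31(W), 29(W) are all W)
n=37: L (options 35(W), 34(W), 32(W), 30(W) are all W)
n=38: W (go to 36, an L position)
n=39: W (go to 37, an L position)
n=40: W (go to 37, an L position)
n=41: W (go to 36, an L position)
n=42: W (go to 37, an L position)
L entries with 1 ≤ n ≤ 42 (n=0 is outside the asked range and is not counted): n = 1, 9, 10, 18, 19, 27, 28, 36, 37; that makes 9.

9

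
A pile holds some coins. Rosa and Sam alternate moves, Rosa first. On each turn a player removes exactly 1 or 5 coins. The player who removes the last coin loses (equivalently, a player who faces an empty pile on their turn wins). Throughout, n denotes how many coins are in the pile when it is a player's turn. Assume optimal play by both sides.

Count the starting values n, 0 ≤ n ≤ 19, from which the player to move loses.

10

Work bottom-up. With no move the player to move wins. Otherwise the position is W if at least one move leads to an L position for the opponent, and L if every move leads to a W.
n=0: no move; the opponent has just taken the last coin and therefore loses → W
n=1: →0(W) only, which is W, so L
n=2: →1(L), so W
n=3: →2(W) only, which is W, so L
n=4: →3(L), so W
n=5: →4(W), 0(W) — all W, so L
n=6: →5(L), so W
n=7: →6(W), 2(W) — all W, so L
n=8: →7(L), so W
n=9: →8(W), 4(W) — all W, so L
n=10: →9(L), so W
n=11: →10(W), 6(W) — all W, so L
n=12: →11(L), so W
n=13: →12(W), 8(W) — all W, so L
n=14: →13(L), so W
n=15: →14(W), 10(W) — all W, so L
n=16: →15(L), so W
n=17: →16(W), 12(W) — all W, so L
n=18: →17(L), so W
n=19: →18(W), 14(W) — all W, so L
L entries with 0 ≤ n ≤ 19: n = 1, 3, 5, 7, 9, 11, 13, 15, 17, 19; that makes 10.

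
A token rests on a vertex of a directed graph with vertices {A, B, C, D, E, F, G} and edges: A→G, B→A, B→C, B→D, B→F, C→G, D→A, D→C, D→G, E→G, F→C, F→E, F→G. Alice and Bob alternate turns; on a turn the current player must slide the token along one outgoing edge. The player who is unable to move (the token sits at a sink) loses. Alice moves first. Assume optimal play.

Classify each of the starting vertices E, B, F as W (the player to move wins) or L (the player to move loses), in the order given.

E: W, B: L, F: W

Classify positions by backward induction: terminal positions (no move available) are L. From any other position, the mover wins iff some move reaches an L.
Every edge goes from a vertex to one that appears earlier in the order G, C, E, F, A, D, B, so processing vertices in that order labels each vertex after all of its successors.
G: no outgoing edge → L
C: can move to G, which is L ⇒ W
E: can move to G, which is L ⇒ W
F: can move to G, which is L ⇒ W
A: can move to G, which is L ⇒ W
D: can move to G, which is L ⇒ W
B: moves to D(W), A(W), F(W), C(W); every one is W ⇒ L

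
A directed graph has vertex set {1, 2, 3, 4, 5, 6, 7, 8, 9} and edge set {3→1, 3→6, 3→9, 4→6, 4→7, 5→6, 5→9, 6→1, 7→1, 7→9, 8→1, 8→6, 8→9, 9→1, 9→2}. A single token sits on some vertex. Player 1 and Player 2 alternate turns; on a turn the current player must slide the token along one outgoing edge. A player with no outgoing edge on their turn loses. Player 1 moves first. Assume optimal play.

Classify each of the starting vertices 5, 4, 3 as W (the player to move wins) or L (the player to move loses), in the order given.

5: L, 4: L, 3: W

Positions with no move are L. A position that does have a move is losing for the player to move precisely when every available move leads to a winning position for the opponent. Fill in the labels:
Every edge goes from a vertex to one that appears earlier in the order 2, 1, 9, 6, 7, 3, 4, 5, 8, so processing vertices in that order labels each vertex after all of its successors.
2: no outgoing edge → L
1: no outgoing edge → L
9: →1(L), so W
6: →1(L), so W
7: →1(L), so W
3: →1(L), so W
4: →7(W), 6(W) — all W, so L
5: →6(W), 9(W) — all W, so L
8: →1(L), so W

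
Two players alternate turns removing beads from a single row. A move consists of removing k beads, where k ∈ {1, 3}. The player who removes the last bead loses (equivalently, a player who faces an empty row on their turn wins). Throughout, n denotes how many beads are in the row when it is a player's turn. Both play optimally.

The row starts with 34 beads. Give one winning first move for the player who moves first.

Classify positions by backward induction: terminal positions (no move available) are W. From any other position, the mover wins iff some move reaches an L.
n=0: no move; the opponent has just taken the last bead and therefore loses → W
n=1: only reaches 0(W), which is W → L
n=2: reaches L-position 1 → W
n=3: only reaches 2(W), 0(W), all W → L
n=4: reaches L-position 3 → W
n=5: only reaches 4(W), 2(W), all W → L
n=6: reaches L-position 5 → W
n=7: only reaches 6(W), 4(W), all W → L
n=8: reaches L-position 7 → W
n=9: only reaches 8(W), 6(W), all W → L
n=10: reaches L-position 9 → W
n=11: only reaches 10(W), 8(W), all W → L
n=12: reaches L-position 11 → W
n=13: only reaches 12(W), 10(W), all W → L
n=14: reaches L-position 13 → W
n=15: only reaches 14(W), 12(W), all W → L
n=16: reaches L-position 15 → W
n=17: only reaches 16(W), 14(W), all W → L
n=18: reaches L-position 17 → W
n=19: only reaches 18(W), 16(W), all W → L
n=20: reaches L-position 19 → W
n=21: only reaches 20(W), 18(W), all W → L
n=22: reaches L-position 21 → W
n=23: only reaches 22(W), 20(W), all W → L
n=24: reaches L-position 23 → W
n=25: only reaches 24(W), 22(W), all W → L
n=26: reaches L-position 25 → W
n=27: only reaches 26(W), 24(W), all W → L
n=28: reaches L-position 27 → W
n=29: only reaches 28(W), 26(W), all W → L
n=30: reaches L-position 29 → W
n=31: only reaches 30(W), 28(W), all W → L
n=32: reaches L-position 31 → W
n=33: only reaches 32(W), 30(W), all W → L
n=34: reaches L-position 33 → W
From 34, the L positions reachable in one move are: 33, 31. Any move reaching one of these is winning.

Remove 1, leaving 33.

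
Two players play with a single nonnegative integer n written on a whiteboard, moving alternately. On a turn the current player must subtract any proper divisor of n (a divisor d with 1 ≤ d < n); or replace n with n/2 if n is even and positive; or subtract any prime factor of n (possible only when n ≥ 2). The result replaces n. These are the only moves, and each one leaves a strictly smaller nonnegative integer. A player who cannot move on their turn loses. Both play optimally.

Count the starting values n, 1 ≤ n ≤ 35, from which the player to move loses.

Label each position W (a win for the player to move) or L (a loss). A position with no legal move is L; any other position is W exactly when some move reaches an L, and L when every move reaches a W.
n=0: no move → L
n=1: no move → L
n=2: W (go to 0, an L position)
n=3: W (go to 0, an L position)
n=4: L (options 2(W), 3(W) are all W)
n=5: W (go to 0, an L position)
n=6: W (go to 4, an L position)
n=7: W (go to 0, an L position)
n=8: W (go to 4, an L position)
n=9: L (options 6(W), 8(W) are all W)
n=10: W (go to 9, an L position)
n=11: W (go to 0, an L position)
n=12: W (go to 9, an L position)
n=13: W (go to 0, an L position)
n=14: L (options 7(W), 12(W), 13(W) are all W)
n=15: W (go to 14, an L position)
n=16: W (go to 14, an L position)
n=17: W (go to 0, an L position)
n=18: W (go to 9, an L position)
n=19: W (go to 0, an L position)
n=20: L (options 10(W), 15(W), 16(W), 18(W), 19(W) are all W)
n=21: W (go to 14, an L position)
n=22: W (go to 20, an L position)
n=23: W (go to 0, an L position)
n=24: W (go to 20, an L position)
n=25: W (go to 20, an L position)
n=26: L (options 13(W), 24(W), 25(W) are all W)
n=27: W (go to 26, an L position)
n=28: W (go to 14, an L position)
n=29: W (go to 0, an L position)
n=30: W (go to 20, an L position)
n=31: W (go to 0, an L position)
n=32: L (options 16(W), 24(W), 28(W), 30(W), 31(W) are all W)
n=33: W (go to 32, an L position)
n=34: W (go to 32, an L position)
n=35: L (options 28(W), 30(W), 34(W) are all W)
L entries with 1 ≤ n ≤ 35 (n=0 is outside the asked range and is not counted): n = 1, 4, 9, 14, 20, 26, 32, 35; that makes 8.

8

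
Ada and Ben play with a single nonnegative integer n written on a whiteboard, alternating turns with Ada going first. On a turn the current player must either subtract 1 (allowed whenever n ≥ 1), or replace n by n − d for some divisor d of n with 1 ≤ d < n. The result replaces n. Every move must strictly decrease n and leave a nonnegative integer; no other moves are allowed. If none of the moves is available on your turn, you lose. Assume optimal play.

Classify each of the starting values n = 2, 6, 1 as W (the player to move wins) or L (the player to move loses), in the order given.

Build the W/L table. Terminal = L. A non-terminal position is W if it has a move to some L; otherwise it is L.
n=0: no move → L
n=1: →0(L), so W
n=2: →1(W) only, which is W, so L
n=3: →2(L), so W
n=4: →2(L), so W
n=5: →4(W) only, which is W, so L
n=6: →5(L), so W

2: L, 6: W, 1: W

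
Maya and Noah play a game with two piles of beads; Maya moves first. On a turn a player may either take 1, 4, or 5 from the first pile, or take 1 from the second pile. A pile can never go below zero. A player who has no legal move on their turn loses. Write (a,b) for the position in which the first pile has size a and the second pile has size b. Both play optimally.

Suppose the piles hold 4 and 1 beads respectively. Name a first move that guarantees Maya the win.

Move to (3,1).

Classify positions by backward induction: terminal positions (no move available) are L. From any other position, the mover wins iff some move reaches an L.
No move ever increases a pile, so every position that can arise here has a ≤ 4 and b ≤ 1; it is enough to label the cells with 0 ≤ a ≤ 4 and 0 ≤ b ≤ 1.
Every move lowers a or b (never raises either), so fill the grid row by row in increasing a, and left to right within a row: each cell's successors are then already labelled.
      b=0  b=1
a=0:    L    W
a=1:    W    L
a=2:    L    W
a=3:    W    L
a=4:    W    W
Cells with no legal move (terminal, hence L): (0,0).
The remaining L cells, each justified by listing all of its moves:
(1,1): moves to (0,1)(W), (1,0)(W); every one is W ⇒ L
(2,0): the only move is to (1,0)(W), a W ⇒ L
(3,1): moves to (2,1)(W), (3,0)(W); every one is W ⇒ L
Every other cell has at least one move into one of the L cells above, so it is W.
From (4,1), the L positions reachable in one move are: (3,1).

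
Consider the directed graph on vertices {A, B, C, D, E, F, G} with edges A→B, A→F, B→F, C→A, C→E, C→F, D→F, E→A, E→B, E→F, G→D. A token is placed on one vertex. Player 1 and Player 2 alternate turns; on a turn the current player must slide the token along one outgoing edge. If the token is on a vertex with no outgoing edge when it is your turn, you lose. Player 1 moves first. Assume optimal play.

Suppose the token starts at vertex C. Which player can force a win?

Player 1 wins.

Positions with no move are L. A position that does have a move is losing for the player to move precisely when every available move leads to a winning position for the opponent. Fill in the labels:
Every edge goes from a vertex to one that appears earlier in the order F, B, A, E, C, D, G, so processing vertices in that order labels each vertex after all of its successors.
F: no outgoing edge → L
B: W (go to F, an L position)
A: W (go to F, an L position)
E: W (go to F, an L position)
C: W (go to F, an L position)
D: W (go to F, an L position)
G: L (sole option D(W) is W)
From C Player 1 can move to F, reaching an L position.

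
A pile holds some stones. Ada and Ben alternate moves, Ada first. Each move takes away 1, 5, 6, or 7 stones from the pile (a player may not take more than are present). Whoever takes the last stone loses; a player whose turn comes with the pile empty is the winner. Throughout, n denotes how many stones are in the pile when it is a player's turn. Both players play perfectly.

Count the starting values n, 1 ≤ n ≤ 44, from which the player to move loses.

Compute win/loss labels from the base case upward. A position with no move is W. Any other position is W if it can reach an L in one move, else L.
n=0: no move; the opponent has just taken the last stone and therefore loses → W
n=1: only reaches 0(W), which is W → L
n=2: reaches L-position 1 → W
n=3: only reaches 2(W), which is W → L
n=4: reaches L-position 3 → W
n=5: only reaches 4(W), 0(W), all W → L
n=6: reaches L-position 5 → W
n=7: reaches L-position 1 → W
n=8: reaches L-position 3 → W
n=9: reaches L-position 3 → W
n=10: reaches L-position 5 → W
n=11: reaches L-position 5 → W
n=12: reaches L-position 5 → W
n=13: only reaches 12(W), 8(W), 7(W), 6(W), all W → L
n=14: reaches L-position 13 → W
n=15: only reaches 14(W), 10(W), 9(W), 8(W), all W → L
n=16: reaches L-position 15 → W
n=17: only reaches 16(W), 12(W), 11(W), 10(W), all W → L
n=18: reaches L-position 17 → W
n=19: reaches L-position 13 → W
n=20: reaches L-position 15 → W
n=21: reaches L-position 15 → W
n=22: reaches L-position 17 → W
n=23: reaches L-position 17 → W
n=24: reaches L-position 17 → W
n=25: only reaches 24(W), 20(W), 19(W), 18(W), all W → L
n=26: reaches L-position 25 → W
n=27: only reaches 26(W), 22(W), 21(W), 20(W), all W → L
n=28: reaches L-position 27 → W
n=29: only reaches 28(W), 24(W), 23(W), 22(W), all W → L
n=30: reaches L-position 29 → W
n=31: reaches L-position 25 → W
n=32: reaches L-position 27 → W
n=33: reaches L-position 27 → W
n=34: reaches L-position 29 → W
n=35: reaches L-position 29 → W
n=36: reaches L-position 29 → W
n=37: only reaches 36(W), 32(W), 31(W), 30(W), all W → L
n=38: reaches L-position 37 → W
n=39: only reaches 38(W), 34(W), 33(W), 32(W), all W → L
n=40: reaches L-position 39 → W
n=41: only reaches 40(W), 36(W), 35(W), 34(W), all W → L
n=42: reaches L-position 41 → W
n=43: reaches L-position 37 → W
n=44: reaches L-position 39 → W
L entries with 1 ≤ n ≤ 44 (the range starts at n=1): n = 1, 3, 5, 13, 15, 17, 25, 27, 29, 37, 39, 41; that makes 12.

12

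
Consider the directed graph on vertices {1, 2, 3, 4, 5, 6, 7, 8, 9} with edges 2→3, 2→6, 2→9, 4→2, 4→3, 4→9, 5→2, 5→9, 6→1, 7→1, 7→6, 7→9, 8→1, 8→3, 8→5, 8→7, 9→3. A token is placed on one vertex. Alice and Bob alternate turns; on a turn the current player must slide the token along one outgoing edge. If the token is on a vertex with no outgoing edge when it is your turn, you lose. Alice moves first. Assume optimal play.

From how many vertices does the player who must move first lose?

Classify positions by backward induction: terminal positions (no move available) are L. From any other position, the mover wins iff some move reaches an L.
Every edge goes from a vertex to one that appears earlier in the order 1, 3, 9, 6, 2, 7, 4, 5, 8, so processing vertices in that order labels each vertex after all of its successors.
1: no outgoing edge → L
3: no outgoing edge → L
9: reaches L-position 3 → W
6: reaches L-position 1 → W
2: reaches L-position 3 → W
7: reaches L-position 1 → W
4: reaches L-position 3 → W
5: only reaches 2(W), 9(W), all W → L
8: reaches L-position 5 → W
The L vertices are 1, 3, 5; that is 3 in all.

3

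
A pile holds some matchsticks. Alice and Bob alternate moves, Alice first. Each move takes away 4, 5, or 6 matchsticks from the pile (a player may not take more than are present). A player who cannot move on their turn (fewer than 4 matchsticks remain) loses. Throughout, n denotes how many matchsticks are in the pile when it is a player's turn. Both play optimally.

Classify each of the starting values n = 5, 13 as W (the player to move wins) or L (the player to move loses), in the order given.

Compute win/loss labels from the base case upward. A position with no move is L. Any other position is W if it can reach an L in one move, else L.
n=0: no move → L
n=1: no move → L
n=2: no move → L
n=3: no move → L
n=4: →0(L), so W
n=5: →1(L), so W
n=6: →2(L), so W
n=7: →3(L), so W
n=8: →3(L), so W
n=9: →3(L), so W
n=10: →6(W), 5(W), 4(W) — all W, so L
n=11: →7(W), 6(W), 5(W) — all W, so L
n=12: →8(W), 7(W), 6(W) — all W, so L
n=13: →9(W), 8(W), 7(W) — all W, so L

5: W, 13: L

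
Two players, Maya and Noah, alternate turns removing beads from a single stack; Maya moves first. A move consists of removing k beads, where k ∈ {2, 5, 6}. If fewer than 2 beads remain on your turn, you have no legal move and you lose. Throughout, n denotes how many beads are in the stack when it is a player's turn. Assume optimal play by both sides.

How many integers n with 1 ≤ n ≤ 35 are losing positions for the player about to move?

13

Work bottom-up. With no move the player to move loses. Otherwise the position is W if at least one move leads to an L position for the opponent, and L if every move leads to a W.
n=0: no move → L
n=1: no move → L
n=2: can move to 0, which is L ⇒ W
n=3: can move to 1, which is L ⇒ W
n=4: the only move is to 2(W), a W ⇒ L
n=5: can move to 0, which is L ⇒ W
n=6: can move to 4, which is L ⇒ W
n=7: can move to 1, which is L ⇒ W
n=8: moves to 6(W), 3(W), 2(W); every one is W ⇒ L
n=9: can move to 4, which is L ⇒ W
n=10: can move to 8, which is L ⇒ W
n=11: moves to 9(W), 6(W), 5(W); every one is W ⇒ L
n=12: moves to 10(W), 7(W), 6(W); every one is W ⇒ L
n=13: can move to 11, which is L ⇒ W
n=14: can move to 12, which is L ⇒ W
n=15: moves to 13(W), 10(W), 9(W); every one is W ⇒ L
n=16: can move to 11, which is L ⇒ W
n=17: can move to 15, which is L ⇒ W
n=18: can move to 12, which is L ⇒ W
n=19: moves to 17(W), 14(W), 13(W); every one is W ⇒ L
n=20: can move to 15, which is L ⇒ W
n=21: can move to 19, which is L ⇒ W
n=22: moves to 20(W), 17(W), 16(W); every one is W ⇒ L
n=23: moves to 21(W), 18(W), 17(W); every one is W ⇒ L
n=24: can move to 22, which is L ⇒ W
n=25: can move to 23, which is L ⇒ W
n=26: moves to 24(W), 21(W), 20(W); every one is W ⇒ L
n=27: can move to 22, which is L ⇒ W
n=28: can move to 26, which is L ⇒ W
n=29: can move to 23, which is L ⇒ W
n=30: moves to 28(W), 25(W), 24(W); every one is W ⇒ L
n=31: can move to 26, which is L ⇒ W
n=32: can move to 30, which is L ⇒ W
n=33: moves to 31(W), 28(W), 27(W); every one is W ⇒ L
n=34: moves to 32(W), 29(W), 28(W); every one is W ⇒ L
n=35: can move to 33, which is L ⇒ W
L entries with 1 ≤ n ≤ 35 (n=0 is outside the asked range and is not counted): n = 1, 4, 8, 11, 12, 15, 19, 22, 23, 26, 30, 33, 34; that makes 13.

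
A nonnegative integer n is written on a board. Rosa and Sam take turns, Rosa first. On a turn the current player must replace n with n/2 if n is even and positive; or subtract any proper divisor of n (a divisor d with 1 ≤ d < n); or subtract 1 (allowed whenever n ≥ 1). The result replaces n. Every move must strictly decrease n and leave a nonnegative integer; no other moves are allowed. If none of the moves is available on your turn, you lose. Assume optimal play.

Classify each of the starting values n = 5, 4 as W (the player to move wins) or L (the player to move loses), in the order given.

Positions with no move are L. A position that does have a move is losing for the player to move precisely when every available move leads to a winning position for the opponent. Fill in the labels:
n=0: no move → L
n=1: →0(L), so W
n=2: →1(W) only, which is W, so L
n=3: →2(L), so W
n=4: →2(L), so W
n=5: →4(W) only, which is W, so L

5: L, 4: W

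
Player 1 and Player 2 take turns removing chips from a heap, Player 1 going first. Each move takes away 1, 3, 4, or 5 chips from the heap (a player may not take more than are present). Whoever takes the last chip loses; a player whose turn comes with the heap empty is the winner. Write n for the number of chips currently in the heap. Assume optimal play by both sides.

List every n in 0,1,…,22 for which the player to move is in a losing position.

Compute win/loss labels from the base case upward. A position with no move is W. Any other position is W if it can reach an L in one move, else L.
n=0: no move; the opponent has just taken the last chip and therefore loses → W
n=1: L (sole option 0(W) is W)
n=2: W (go to 1, an L position)
n=3: L (options 2(W), 0(W) are all W)
n=4: W (go to 3, an L position)
n=5: W (go to 1, an L position)
n=6: W (go to 3, an L position)
n=7: W (go to 3, an L position)
n=8: W (go to 3, an L position)
n=9: L (options 8(W), 6(W), 5(W), 4(W) are all W)
n=10: W (go to 9, an L position)
n=11: L (options 10(W), 8(W), 7(W), 6(W) are all W)
n=12: W (go to 11, an L position)
n=13: W (go to 9, an L position)
n=14: W (go to 11, an L position)
n=15: W (go to 11, an L position)
n=16: W (go to 11, an L position)
n=17: L (options 16(W), 14(W), 13(W), 12(W) are all W)
n=18: W (go to 17, an L position)
n=19: L (options 18(W), 16(W), 15(W), 14(W) are all W)
n=20: W (go to 19, an L position)
n=21: W (go to 17, an L position)
n=22: W (go to 19, an L position)
Reading off the rows marked L gives the requested list; there are 6 such values of n.

1, 3, 9, 11, 17, 19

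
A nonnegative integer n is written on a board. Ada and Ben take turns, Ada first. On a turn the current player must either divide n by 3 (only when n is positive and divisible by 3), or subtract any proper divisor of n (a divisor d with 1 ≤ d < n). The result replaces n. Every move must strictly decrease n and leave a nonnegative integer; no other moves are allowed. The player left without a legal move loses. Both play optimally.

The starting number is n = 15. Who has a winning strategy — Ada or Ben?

Classify positions by backward induction: terminal positions (no move available) are L. From any other position, the mover wins iff some move reaches an L.
n=0: no move → L
n=1: no move → L
n=2: →1(L), so W
n=3: →1(L), so W
n=4: →2(W), 3(W) — all W, so L
n=5: →4(L), so W
n=6: →4(L), so W
n=7: →6(W) only, which is W, so L
n=8: →4(L), so W
n=9: →3(W), 6(W), 8(W) — all W, so L
n=10: →9(L), so W
n=11: →10(W) only, which is W, so L
n=12: →4(L), so W
n=13: →12(W) only, which is W, so L
n=14: →7(L), so W
n=15: →5(W), 10(W), 12(W), 14(W) — all W, so L
Every move from 15 reaches a W position, so the mover loses.

Ben wins.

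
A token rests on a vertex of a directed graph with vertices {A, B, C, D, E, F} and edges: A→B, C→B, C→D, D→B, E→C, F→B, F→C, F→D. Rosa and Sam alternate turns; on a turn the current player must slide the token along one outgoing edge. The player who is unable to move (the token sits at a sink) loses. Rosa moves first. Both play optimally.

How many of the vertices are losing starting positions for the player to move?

2

Work bottom-up. With no move the player to move loses. Otherwise the position is W if at least one move leads to an L position for the opponent, and L if every move leads to a W.
Every edge goes from a vertex to one that appears earlier in the order B, D, C, F, A, E, so processing vertices in that order labels each vertex after all of its successors.
B: no outgoing edge → L
D: W (go to B, an L position)
C: W (go to B, an L position)
F: W (go to B, an L position)
A: W (go to B, an L position)
E: L (sole option C(W) is W)
The L vertices are B, E; that is 2 in all.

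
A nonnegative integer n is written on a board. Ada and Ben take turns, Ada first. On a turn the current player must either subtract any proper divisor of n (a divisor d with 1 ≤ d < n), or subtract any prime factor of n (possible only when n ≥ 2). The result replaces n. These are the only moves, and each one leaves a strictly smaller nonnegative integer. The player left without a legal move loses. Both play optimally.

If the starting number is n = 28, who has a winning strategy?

Ada wins.

Positions with no move are L. A position that does have a move is losing for the player to move precisely when every available move leads to a winning position for the opponent. Fill in the labels:
n=0: no move → L
n=1: no move → L
n=2: →0(L), so W
n=3: →0(L), so W
n=4: →2(W), 3(W) — all W, so L
n=5: →0(L), so W
n=6: →4(L), so W
n=7: →0(L), so W
n=8: →4(L), so W
n=9: →6(W), 8(W) — all W, so L
n=10: →9(L), so W
n=11: →0(L), so W
n=12: →9(L), so W
n=13: →0(L), so W
n=14: →7(W), 12(W), 13(W) — all W, so L
n=15: →14(L), so W
n=16: →14(L), so W
n=17: →0(L), so W
n=18: →9(L), so W
n=19: →0(L), so W
n=20: →10(W), 15(W), 16(W), 18(W), 19(W) — all W, so L
n=21: →14(L), so W
n=22: →20(L), so W
n=23: →0(L), so W
n=24: →20(L), so W
n=25: →20(L), so W
n=26: →13(W), 24(W), 25(W) — all W, so L
n=27: →26(L), so W
n=28: →14(L), so W
The starting position 28 is W: Ada should move to 14, handing over an L position.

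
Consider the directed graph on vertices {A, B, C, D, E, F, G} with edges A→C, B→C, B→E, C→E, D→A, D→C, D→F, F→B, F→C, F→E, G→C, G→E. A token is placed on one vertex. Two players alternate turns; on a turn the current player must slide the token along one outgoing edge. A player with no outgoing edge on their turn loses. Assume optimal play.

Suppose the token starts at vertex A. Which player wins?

The second player wins.

Use the standard recursion: the mover loses at a terminal position; elsewhere, the mover wins exactly when some move hands the opponent an L position.
Every edge goes from a vertex to one that appears earlier in the order E, C, B, A, F, D, G, so processing vertices in that order labels each vertex after all of its successors.
E: no outgoing edge → L
C: →E(L), so W
B: →E(L), so W
A: →C(W) only, which is W, so L
F: →E(L), so W
D: →A(L), so W
G: →E(L), so W
The starting position A is L: whatever the player to move does, the opponent receives a W position.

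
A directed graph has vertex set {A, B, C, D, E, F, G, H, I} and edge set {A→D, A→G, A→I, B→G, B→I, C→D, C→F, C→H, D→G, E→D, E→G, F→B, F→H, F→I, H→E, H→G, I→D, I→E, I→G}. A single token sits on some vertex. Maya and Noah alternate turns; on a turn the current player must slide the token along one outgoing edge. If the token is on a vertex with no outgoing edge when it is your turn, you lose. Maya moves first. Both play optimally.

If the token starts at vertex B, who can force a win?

Maya wins.

Work bottom-up. With no move the player to move loses. Otherwise the position is W if at least one move leads to an L position for the opponent, and L if every move leads to a W.
Every edge goes from a vertex to one that appears earlier in the order G, D, E, H, I, A, B, F, C, so processing vertices in that order labels each vertex after all of its successors.
G: no outgoing edge → L
D: reaches L-position G → W
E: reaches L-position G → W
H: reaches L-position G → W
I: reaches L-position G → W
A: reaches L-position G → W
B: reaches L-position G → W
F: only reaches B(W), I(W), H(W), all W → L
C: reaches L-position F → W
The starting position B is W: Maya should move to G, handing over an L position.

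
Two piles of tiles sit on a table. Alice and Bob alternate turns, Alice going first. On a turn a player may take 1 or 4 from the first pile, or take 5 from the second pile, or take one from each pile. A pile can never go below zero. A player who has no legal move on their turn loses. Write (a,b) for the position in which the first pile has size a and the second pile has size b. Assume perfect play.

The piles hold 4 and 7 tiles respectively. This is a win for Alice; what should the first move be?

Label each position W (a win for the player to move) or L (a loss). A position with no legal move is L; any other position is W exactly when some move reaches an L, and L when every move reaches a W.
No move ever increases a pile, so every position that can arise here has a ≤ 4 and b ≤ 7; it is enough to label the cells with 0 ≤ a ≤ 4 and 0 ≤ b ≤ 7.
Every move lowers a or b (never raises either), so fill the grid row by row in increasing a, and left to right within a row: each cell's successors are then already labelled.
      b=0  b=1  b=2  b=3  b=4  b=5  b=6  b=7
a=0:    L    L    L    L    L    W    W    W
a=1:    W    W    W    W    W    W    L    L
a=2:    L    L    L    L    L    W    W    W
a=3:    W    W    W    W    W    W    L    L
a=4:    W    W    W    W    W    L    W    W
Cells with no legal move (terminal, hence L): (0,0), (0,1), (0,2), (0,3), (0,4).
The remaining L cells, each justified by listing all of its moves:
(1,6): moves to (0,6)(W), (1,1)(W), (0,5)(W); every one is W ⇒ L
(1,7): moves to (0,7)(W), (1,2)(W), (0,6)(W); every one is W ⇒ L
(2,0): the only move is to (1,0)(W), a W ⇒ L
(2,1): moves to (1,1)(W), (1,0)(W); every one is W ⇒ L
(2,2): moves to (1,2)(W), (1,1)(W); every one is W ⇒ L
(2,3): moves to (1,3)(W), (1,2)(W); every one is W ⇒ L
(2,4): moves to (1,4)(W), (1,3)(W); every one is W ⇒ L
(3,6): moves to (2,6)(W), (3,1)(W), (2,5)(W); every one is W ⇒ L
(3,7): moves to (2,7)(W), (3,2)(W), (2,6)(W); every one is W ⇒ L
(4,5): moves to (3,5)(W), (0,5)(W), (4,0)(W), (3,4)(W); every one is W ⇒ L
Every other cell has at least one move into one of the L cells above, so it is W.
From (4,7), the L positions reachable in one move are: (3,7), (3,6). Any move reaching one of these is winning.

Move to (3,7).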